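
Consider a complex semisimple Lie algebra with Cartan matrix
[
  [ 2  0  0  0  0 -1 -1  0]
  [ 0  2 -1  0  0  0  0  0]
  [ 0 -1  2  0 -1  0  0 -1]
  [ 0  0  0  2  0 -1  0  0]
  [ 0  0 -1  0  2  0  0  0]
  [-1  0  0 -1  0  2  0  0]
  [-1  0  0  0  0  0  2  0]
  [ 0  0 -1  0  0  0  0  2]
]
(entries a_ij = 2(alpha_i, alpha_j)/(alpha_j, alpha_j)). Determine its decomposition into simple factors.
A_4 + D_4

The diagram associated to this matrix has two connected components: the simple roots {alpha_1, alpha_4, alpha_6, alpha_7} form a chain of 4 nodes with single edges (A_4), and {alpha_2, alpha_3, alpha_5, alpha_8} form a chain of 2 nodes with a fork of two nodes at one end (D_4). A semisimple Lie algebra decomposes uniquely as the direct sum of simple ideals, one per connected component of its Dynkin diagram, so g ≅ A_4 ⊕ D_4 (dimension 24 + 28 = 52).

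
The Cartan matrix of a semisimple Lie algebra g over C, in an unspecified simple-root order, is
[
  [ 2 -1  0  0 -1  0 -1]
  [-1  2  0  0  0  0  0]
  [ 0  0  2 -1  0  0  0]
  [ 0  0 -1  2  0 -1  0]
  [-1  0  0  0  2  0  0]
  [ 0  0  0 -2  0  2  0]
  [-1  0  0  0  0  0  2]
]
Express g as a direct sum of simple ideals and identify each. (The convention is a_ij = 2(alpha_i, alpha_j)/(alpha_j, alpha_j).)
The diagram associated to this matrix has two connected components: the simple roots {alpha_3, alpha_4, alpha_6} form a chain of 3 nodes with a double edge at one end; the terminal node there is the unique long simple root (C_3), and {alpha_1, alpha_2, alpha_5, alpha_7} form a chain of 2 nodes with a fork of two nodes at one end (D_4). A semisimple Lie algebra decomposes uniquely as the direct sum of simple ideals, one per connected component of its Dynkin diagram, so g ≅ C_3 ⊕ D_4 (dimension 21 + 28 = 49).

type C_3 + type D_4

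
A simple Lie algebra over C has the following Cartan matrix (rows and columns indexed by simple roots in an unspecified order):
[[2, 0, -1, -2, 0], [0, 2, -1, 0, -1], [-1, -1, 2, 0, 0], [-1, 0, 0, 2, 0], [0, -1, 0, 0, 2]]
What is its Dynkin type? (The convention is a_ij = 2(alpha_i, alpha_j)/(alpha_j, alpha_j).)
type B_5

The matrix has rank 5 with 2's on the diagonal. Reading the off-diagonal entries as Dynkin edges (a single edge where a_ij = a_ji = -1; a double or triple edge where a_ij * a_ji = 2 or 3), the diagram is a chain of 5 nodes with a double edge at one end; the terminal node there is the unique short simple root (B_5). One simple-root ordering that puts it in standard form is (alpha_5, alpha_2, alpha_3, alpha_1, alpha_4). So the algebra is type B_5, i.e. so(11).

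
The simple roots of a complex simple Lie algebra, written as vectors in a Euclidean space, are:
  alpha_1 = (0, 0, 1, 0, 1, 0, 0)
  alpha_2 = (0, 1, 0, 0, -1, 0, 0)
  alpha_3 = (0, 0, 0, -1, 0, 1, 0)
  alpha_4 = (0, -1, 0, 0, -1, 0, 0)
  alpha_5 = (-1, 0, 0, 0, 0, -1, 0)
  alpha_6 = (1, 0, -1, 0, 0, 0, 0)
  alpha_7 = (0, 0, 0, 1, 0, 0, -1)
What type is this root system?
Compute the Cartan integers a_ij = 2(alpha_i, alpha_j)/(alpha_j, alpha_j); the resulting 7x7 Cartan matrix is
[[2, -1, 0, -1, 0, -1, 0], [-1, 2, 0, 0, 0, 0, 0], [0, 0, 2, 0, -1, 0, -1], [-1, 0, 0, 2, 0, 0, 0], [0, 0, -1, 0, 2, -1, 0], [-1, 0, 0, 0, -1, 2, 0], [0, 0, -1, 0, 0, 0, 2]].
All simple roots have the same length, so the diagram is simply laced. The associated Dynkin diagram is a chain of 5 nodes with a fork of two nodes at one end (D_7), so the type is D_7 (the algebra so(14)).

D_7 (so(14))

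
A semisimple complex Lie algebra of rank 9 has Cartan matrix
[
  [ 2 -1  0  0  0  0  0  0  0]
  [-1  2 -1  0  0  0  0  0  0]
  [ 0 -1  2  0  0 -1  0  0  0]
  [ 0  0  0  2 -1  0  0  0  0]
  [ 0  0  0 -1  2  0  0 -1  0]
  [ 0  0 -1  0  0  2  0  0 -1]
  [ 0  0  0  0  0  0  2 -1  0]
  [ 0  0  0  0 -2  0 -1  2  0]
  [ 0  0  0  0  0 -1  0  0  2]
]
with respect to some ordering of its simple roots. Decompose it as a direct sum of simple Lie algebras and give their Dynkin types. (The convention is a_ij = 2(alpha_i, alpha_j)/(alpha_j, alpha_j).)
The diagram associated to this matrix has two connected components: the simple roots {alpha_1, alpha_2, alpha_3, alpha_6, alpha_9} form a chain of 5 nodes with single edges (A_5), and {alpha_4, alpha_5, alpha_7, alpha_8} form a chain of 4 nodes with a double edge between the middle two (F_4). A semisimple Lie algebra decomposes uniquely as the direct sum of simple ideals, one per connected component of its Dynkin diagram, so g ≅ A_5 ⊕ F_4 (dimension 35 + 52 = 87).

A_5 + F_4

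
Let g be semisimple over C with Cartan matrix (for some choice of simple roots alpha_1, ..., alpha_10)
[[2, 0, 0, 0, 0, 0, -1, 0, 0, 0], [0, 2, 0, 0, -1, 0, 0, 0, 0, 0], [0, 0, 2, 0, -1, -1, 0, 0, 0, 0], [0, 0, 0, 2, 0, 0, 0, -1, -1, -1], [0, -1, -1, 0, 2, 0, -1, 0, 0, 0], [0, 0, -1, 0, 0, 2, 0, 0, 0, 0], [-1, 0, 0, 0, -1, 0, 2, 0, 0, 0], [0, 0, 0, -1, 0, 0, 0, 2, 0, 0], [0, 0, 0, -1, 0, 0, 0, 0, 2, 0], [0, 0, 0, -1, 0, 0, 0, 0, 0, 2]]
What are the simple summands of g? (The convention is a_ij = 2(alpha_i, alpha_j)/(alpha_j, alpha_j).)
D4 ⊕ E6

The diagram associated to this matrix has two connected components: the simple roots {alpha_4, alpha_8, alpha_9, alpha_10} form a chain of 2 nodes with a fork of two nodes at one end (D_4), and {alpha_1, alpha_2, alpha_3, alpha_5, alpha_6, alpha_7} form a chain of 5 nodes with one extra node attached to the third node from one end (E_6). A semisimple Lie algebra decomposes uniquely as the direct sum of simple ideals, one per connected component of its Dynkin diagram, so g ≅ D_4 ⊕ E_6 (dimension 28 + 78 = 106).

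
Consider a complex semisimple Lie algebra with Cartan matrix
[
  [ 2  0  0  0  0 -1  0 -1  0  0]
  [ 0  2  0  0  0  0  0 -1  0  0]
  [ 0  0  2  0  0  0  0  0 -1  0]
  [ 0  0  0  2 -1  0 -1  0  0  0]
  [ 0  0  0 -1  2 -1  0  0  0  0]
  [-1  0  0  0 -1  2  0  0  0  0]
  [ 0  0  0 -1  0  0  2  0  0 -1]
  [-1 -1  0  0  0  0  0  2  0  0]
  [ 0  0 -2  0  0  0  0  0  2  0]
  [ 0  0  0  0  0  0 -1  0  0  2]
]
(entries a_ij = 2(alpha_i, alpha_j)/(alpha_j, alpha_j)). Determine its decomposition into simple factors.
A8 ⊕ B2

The diagram associated to this matrix has two connected components: the simple roots {alpha_1, alpha_2, alpha_4, alpha_5, alpha_6, alpha_7, alpha_8, alpha_10} form a chain of 8 nodes with single edges (A_8), and {alpha_3, alpha_9} form a chain of 2 nodes with a double edge at one end; the terminal node there is the unique short simple root (B_2). A semisimple Lie algebra decomposes uniquely as the direct sum of simple ideals, one per connected component of its Dynkin diagram, so g ≅ A_8 ⊕ B_2 (dimension 80 + 10 = 90).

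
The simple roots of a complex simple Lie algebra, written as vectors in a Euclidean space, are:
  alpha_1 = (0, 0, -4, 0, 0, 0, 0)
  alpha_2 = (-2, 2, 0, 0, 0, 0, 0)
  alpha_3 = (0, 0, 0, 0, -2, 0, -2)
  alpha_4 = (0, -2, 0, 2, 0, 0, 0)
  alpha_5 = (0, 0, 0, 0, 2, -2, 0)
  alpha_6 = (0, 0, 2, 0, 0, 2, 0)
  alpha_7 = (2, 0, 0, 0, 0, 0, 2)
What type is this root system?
Compute the Cartan integers a_ij = 2(alpha_i, alpha_j)/(alpha_j, alpha_j); the resulting 7x7 Cartan matrix is
[[2, 0, 0, 0, 0, -2, 0], [0, 2, 0, -1, 0, 0, -1], [0, 0, 2, 0, -1, 0, -1], [0, -1, 0, 2, 0, 0, 0], [0, 0, -1, 0, 2, -1, 0], [-1, 0, 0, 0, -1, 2, 0], [0, -1, -1, 0, 0, 0, 2]].
The roots have two lengths (squared-length ratio 2:1); the short ones are alpha_{2,3,4,5,6,7}. The associated Dynkin diagram is a chain of 7 nodes with a double edge at one end; the terminal node there is the unique long simple root (C_7), so the type is C_7 (the algebra sp(14)).

C7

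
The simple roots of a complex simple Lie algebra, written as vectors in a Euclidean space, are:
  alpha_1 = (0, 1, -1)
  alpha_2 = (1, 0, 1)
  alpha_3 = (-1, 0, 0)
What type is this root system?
B_3

Compute the Cartan integers a_ij = 2(alpha_i, alpha_j)/(alpha_j, alpha_j); the resulting 3x3 Cartan matrix is
[[2, -1, 0], [-1, 2, -2], [0, -1, 2]].
The roots have two lengths (squared-length ratio 2:1); the short ones are alpha_{3}. The associated Dynkin diagram is a chain of 3 nodes with a double edge at one end; the terminal node there is the unique short simple root (B_3), so the type is B_3 (the algebra so(7)).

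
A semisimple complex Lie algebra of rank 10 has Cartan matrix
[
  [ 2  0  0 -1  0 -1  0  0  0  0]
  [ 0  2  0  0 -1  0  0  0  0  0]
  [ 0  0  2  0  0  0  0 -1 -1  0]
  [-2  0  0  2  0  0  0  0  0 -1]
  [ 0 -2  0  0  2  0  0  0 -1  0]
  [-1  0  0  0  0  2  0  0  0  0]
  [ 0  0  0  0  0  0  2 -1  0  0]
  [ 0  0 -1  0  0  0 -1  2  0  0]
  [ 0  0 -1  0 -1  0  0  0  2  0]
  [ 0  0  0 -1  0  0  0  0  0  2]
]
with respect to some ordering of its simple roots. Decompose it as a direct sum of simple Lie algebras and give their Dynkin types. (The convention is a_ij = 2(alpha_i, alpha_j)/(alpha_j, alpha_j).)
B_6 ⊕ F_4

The diagram associated to this matrix has two connected components: the simple roots {alpha_2, alpha_3, alpha_5, alpha_7, alpha_8, alpha_9} form a chain of 6 nodes with a double edge at one end; the terminal node there is the unique short simple root (B_6), and {alpha_1, alpha_4, alpha_6, alpha_10} form a chain of 4 nodes with a double edge between the middle two (F_4). A semisimple Lie algebra decomposes uniquely as the direct sum of simple ideals, one per connected component of its Dynkin diagram, so g ≅ B_6 ⊕ F_4 (dimension 78 + 52 = 130).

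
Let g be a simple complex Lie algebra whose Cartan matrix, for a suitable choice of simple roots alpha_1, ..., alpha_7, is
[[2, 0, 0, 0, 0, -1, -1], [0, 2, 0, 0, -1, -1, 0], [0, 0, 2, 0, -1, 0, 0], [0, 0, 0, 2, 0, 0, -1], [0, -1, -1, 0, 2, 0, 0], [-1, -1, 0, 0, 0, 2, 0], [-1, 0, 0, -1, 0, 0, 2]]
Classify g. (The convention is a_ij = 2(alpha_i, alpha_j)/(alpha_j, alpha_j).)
The matrix has rank 7 with 2's on the diagonal. Reading the off-diagonal entries as Dynkin edges (a single edge where a_ij = a_ji = -1; a double or triple edge where a_ij * a_ji = 2 or 3), the diagram is a chain of 7 nodes with single edges (A_7). One simple-root ordering that puts it in standard form is (alpha_3, alpha_5, alpha_2, alpha_6, alpha_1, alpha_7, alpha_4). So the algebra is type A_7, i.e. sl(8).

A7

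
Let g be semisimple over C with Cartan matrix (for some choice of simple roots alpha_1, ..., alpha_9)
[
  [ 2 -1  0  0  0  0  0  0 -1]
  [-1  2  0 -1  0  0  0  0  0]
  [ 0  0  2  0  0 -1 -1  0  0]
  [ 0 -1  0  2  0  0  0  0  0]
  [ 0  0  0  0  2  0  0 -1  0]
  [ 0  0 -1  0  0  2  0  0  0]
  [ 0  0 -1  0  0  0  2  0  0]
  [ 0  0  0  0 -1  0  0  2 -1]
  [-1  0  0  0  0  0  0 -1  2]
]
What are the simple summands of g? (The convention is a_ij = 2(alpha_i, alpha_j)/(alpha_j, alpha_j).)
The diagram associated to this matrix has two connected components: the simple roots {alpha_3, alpha_6, alpha_7} form a chain of 3 nodes with single edges (A_3), and {alpha_1, alpha_2, alpha_4, alpha_5, alpha_8, alpha_9} form a chain of 6 nodes with single edges (A_6). A semisimple Lie algebra decomposes uniquely as the direct sum of simple ideals, one per connected component of its Dynkin diagram, so g ≅ A_3 ⊕ A_6 (dimension 15 + 48 = 63).

A_3 + A_6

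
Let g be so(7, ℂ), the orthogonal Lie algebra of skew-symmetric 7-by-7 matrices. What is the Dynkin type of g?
This is so(7) with 7 odd, which has dimension 7(7-1)/2 = 21 and rank (7-1)/2 = 3. In the classification of classical Lie algebras, the orthogonal algebra so(2n+1) in an odd number of variables has type B_n; here n = 3, so the Dynkin diagram is a chain of 3 nodes with a double edge at one end; the terminal node there is the unique short simple root (B_3). Hence the type is B_3.

type B_3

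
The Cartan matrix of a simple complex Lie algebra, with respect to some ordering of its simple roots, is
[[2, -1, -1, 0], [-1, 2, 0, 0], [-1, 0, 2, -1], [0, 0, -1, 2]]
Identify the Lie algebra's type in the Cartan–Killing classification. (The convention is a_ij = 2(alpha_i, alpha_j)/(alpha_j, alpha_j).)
type A_4

The matrix has rank 4 with 2's on the diagonal. Reading the off-diagonal entries as Dynkin edges (a single edge where a_ij = a_ji = -1; a double or triple edge where a_ij * a_ji = 2 or 3), the diagram is a chain of 4 nodes with single edges (A_4). One simple-root ordering that puts it in standard form is (alpha_4, alpha_3, alpha_1, alpha_2). So the algebra is type A_4, i.e. sl(5).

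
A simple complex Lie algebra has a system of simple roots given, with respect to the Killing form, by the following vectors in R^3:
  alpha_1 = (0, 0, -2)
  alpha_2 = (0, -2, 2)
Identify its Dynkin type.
type B_2

Compute the Cartan integers a_ij = 2(alpha_i, alpha_j)/(alpha_j, alpha_j); the resulting 2x2 Cartan matrix is
[[2, -1], [-2, 2]].
The roots have two lengths (squared-length ratio 2:1); the short ones are alpha_{1}. The associated Dynkin diagram is a chain of 2 nodes with a double edge at one end; the terminal node there is the unique short simple root (B_2), so the type is B_2 (the algebra so(5)).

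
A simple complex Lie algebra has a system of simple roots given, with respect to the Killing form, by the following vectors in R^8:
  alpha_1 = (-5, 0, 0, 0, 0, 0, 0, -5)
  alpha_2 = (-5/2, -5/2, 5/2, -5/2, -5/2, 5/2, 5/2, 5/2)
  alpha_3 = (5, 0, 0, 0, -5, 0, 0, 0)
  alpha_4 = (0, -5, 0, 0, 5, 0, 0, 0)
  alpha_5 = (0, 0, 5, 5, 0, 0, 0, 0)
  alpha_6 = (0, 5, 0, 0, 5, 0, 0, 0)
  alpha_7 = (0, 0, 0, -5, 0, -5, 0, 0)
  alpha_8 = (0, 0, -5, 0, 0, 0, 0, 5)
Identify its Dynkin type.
Compute the Cartan integers a_ij = 2(alpha_i, alpha_j)/(alpha_j, alpha_j); the resulting 8x8 Cartan matrix is
[[2, 0, -1, 0, 0, 0, 0, -1], [0, 2, 0, 0, 0, -1, 0, 0], [-1, 0, 2, -1, 0, -1, 0, 0], [0, 0, -1, 2, 0, 0, 0, 0], [0, 0, 0, 0, 2, 0, -1, -1], [0, -1, -1, 0, 0, 2, 0, 0], [0, 0, 0, 0, -1, 0, 2, 0], [-1, 0, 0, 0, -1, 0, 0, 2]].
All simple roots have the same length, so the diagram is simply laced. The associated Dynkin diagram is a chain of 7 nodes with one extra node attached to the third node from one end (E_8), so the type is E_8.

type E_8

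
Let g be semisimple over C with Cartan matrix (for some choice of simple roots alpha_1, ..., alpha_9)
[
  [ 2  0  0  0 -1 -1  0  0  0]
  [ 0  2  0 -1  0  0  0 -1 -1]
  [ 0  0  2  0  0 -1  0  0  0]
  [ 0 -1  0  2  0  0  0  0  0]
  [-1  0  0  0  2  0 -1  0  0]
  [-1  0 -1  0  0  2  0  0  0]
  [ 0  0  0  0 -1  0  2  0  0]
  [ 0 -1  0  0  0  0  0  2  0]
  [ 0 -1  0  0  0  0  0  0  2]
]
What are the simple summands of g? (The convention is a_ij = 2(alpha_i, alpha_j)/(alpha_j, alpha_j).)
The diagram associated to this matrix has two connected components: the simple roots {alpha_1, alpha_3, alpha_5, alpha_6, alpha_7} form a chain of 5 nodes with single edges (A_5), and {alpha_2, alpha_4, alpha_8, alpha_9} form a chain of 2 nodes with a fork of two nodes at one end (D_4). A semisimple Lie algebra decomposes uniquely as the direct sum of simple ideals, one per connected component of its Dynkin diagram, so g ≅ A_5 ⊕ D_4 (dimension 35 + 28 = 63).

A5 ⊕ D4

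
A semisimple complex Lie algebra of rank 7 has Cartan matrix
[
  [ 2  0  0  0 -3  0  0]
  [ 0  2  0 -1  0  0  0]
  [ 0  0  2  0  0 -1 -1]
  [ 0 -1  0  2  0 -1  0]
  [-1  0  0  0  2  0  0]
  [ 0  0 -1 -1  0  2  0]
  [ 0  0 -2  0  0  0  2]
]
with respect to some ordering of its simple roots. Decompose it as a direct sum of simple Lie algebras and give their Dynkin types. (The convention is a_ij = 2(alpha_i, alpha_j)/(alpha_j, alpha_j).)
The diagram associated to this matrix has two connected components: the simple roots {alpha_2, alpha_3, alpha_4, alpha_6, alpha_7} form a chain of 5 nodes with a double edge at one end; the terminal node there is the unique long simple root (C_5), and {alpha_1, alpha_5} form two nodes joined by a triple edge (G_2). A semisimple Lie algebra decomposes uniquely as the direct sum of simple ideals, one per connected component of its Dynkin diagram, so g ≅ C_5 ⊕ G_2 (dimension 55 + 14 = 69).

C5 ⊕ G2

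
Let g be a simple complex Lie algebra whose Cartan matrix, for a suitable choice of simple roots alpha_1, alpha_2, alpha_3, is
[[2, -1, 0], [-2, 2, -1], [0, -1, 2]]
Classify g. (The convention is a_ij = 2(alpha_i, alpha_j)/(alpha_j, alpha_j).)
type B_3

The matrix has rank 3 with 2's on the diagonal. Reading the off-diagonal entries as Dynkin edges (a single edge where a_ij = a_ji = -1; a double or triple edge where a_ij * a_ji = 2 or 3), the diagram is a chain of 3 nodes with a double edge at one end; the terminal node there is the unique short simple root (B_3). One simple-root ordering that puts it in standard form is (alpha_3, alpha_2, alpha_1). So the algebra is type B_3, i.e. so(7).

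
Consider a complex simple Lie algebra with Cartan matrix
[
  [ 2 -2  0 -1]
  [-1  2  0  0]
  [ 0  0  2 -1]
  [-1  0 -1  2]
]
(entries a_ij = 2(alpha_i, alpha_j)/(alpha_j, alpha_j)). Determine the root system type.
type B_4

The matrix has rank 4 with 2's on the diagonal. Reading the off-diagonal entries as Dynkin edges (a single edge where a_ij = a_ji = -1; a double or triple edge where a_ij * a_ji = 2 or 3), the diagram is a chain of 4 nodes with a double edge at one end; the terminal node there is the unique short simple root (B_4). One simple-root ordering that puts it in standard form is (alpha_3, alpha_4, alpha_1, alpha_2). So the algebra is type B_4, i.e. so(9).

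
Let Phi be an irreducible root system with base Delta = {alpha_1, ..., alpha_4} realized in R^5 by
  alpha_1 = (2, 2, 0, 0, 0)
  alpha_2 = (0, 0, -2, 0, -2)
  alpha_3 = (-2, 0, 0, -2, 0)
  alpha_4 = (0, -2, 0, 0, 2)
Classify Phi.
Compute the Cartan integers a_ij = 2(alpha_i, alpha_j)/(alpha_j, alpha_j); the resulting 4x4 Cartan matrix is
[[2, 0, -1, -1], [0, 2, 0, -1], [-1, 0, 2, 0], [-1, -1, 0, 2]].
All simple roots have the same length, so the diagram is simply laced. The associated Dynkin diagram is a chain of 4 nodes with single edges (A_4), so the type is A_4 (the algebra sl(5)).

A4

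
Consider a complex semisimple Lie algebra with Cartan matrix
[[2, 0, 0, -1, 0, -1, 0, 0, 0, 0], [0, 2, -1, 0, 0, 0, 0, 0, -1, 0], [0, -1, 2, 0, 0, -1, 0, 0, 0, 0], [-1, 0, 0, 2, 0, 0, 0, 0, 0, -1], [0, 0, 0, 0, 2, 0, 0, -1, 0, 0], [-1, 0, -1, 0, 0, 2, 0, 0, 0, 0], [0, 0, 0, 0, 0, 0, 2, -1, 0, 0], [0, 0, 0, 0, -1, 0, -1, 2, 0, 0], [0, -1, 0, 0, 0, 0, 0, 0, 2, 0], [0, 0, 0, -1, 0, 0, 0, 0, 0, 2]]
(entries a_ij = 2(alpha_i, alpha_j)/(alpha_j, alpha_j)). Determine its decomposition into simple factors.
The diagram associated to this matrix has two connected components: the simple roots {alpha_5, alpha_7, alpha_8} form a chain of 3 nodes with single edges (A_3), and {alpha_1, alpha_2, alpha_3, alpha_4, alpha_6, alpha_9, alpha_10} form a chain of 7 nodes with single edges (A_7). A semisimple Lie algebra decomposes uniquely as the direct sum of simple ideals, one per connected component of its Dynkin diagram, so g ≅ A_3 ⊕ A_7 (dimension 15 + 63 = 78).

type A_3 ⊕ type A_7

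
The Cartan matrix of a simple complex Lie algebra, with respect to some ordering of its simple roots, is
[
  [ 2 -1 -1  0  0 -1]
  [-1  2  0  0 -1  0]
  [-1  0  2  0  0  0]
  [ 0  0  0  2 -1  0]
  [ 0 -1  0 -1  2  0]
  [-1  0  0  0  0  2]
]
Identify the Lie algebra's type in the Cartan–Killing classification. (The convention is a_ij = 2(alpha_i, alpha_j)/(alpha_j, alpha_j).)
D6

The matrix has rank 6 with 2's on the diagonal. Reading the off-diagonal entries as Dynkin edges (a single edge where a_ij = a_ji = -1; a double or triple edge where a_ij * a_ji = 2 or 3), the diagram is a chain of 4 nodes with a fork of two nodes at one end (D_6). One simple-root ordering that puts it in standard form is (alpha_4, alpha_5, alpha_2, alpha_1, alpha_6, alpha_3). So the algebra is type D_6, i.e. so(12).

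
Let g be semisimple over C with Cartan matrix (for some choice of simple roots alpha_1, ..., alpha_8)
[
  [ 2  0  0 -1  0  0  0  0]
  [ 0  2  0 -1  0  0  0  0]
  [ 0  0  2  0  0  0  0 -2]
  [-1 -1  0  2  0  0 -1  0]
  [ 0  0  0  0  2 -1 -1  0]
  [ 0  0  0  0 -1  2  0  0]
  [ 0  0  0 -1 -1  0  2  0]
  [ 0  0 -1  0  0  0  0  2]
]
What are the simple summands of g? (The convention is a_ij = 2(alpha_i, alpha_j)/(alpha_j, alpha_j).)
B2 ⊕ D6

The diagram associated to this matrix has two connected components: the simple roots {alpha_3, alpha_8} form a chain of 2 nodes with a double edge at one end; the terminal node there is the unique short simple root (B_2), and {alpha_1, alpha_2, alpha_4, alpha_5, alpha_6, alpha_7} form a chain of 4 nodes with a fork of two nodes at one end (D_6). A semisimple Lie algebra decomposes uniquely as the direct sum of simple ideals, one per connected component of its Dynkin diagram, so g ≅ B_2 ⊕ D_6 (dimension 10 + 66 = 76).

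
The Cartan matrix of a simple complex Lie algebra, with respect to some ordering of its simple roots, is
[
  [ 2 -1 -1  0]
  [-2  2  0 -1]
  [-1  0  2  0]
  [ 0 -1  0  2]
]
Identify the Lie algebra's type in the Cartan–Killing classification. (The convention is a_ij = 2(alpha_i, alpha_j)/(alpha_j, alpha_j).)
The matrix has rank 4 with 2's on the diagonal. Reading the off-diagonal entries as Dynkin edges (a single edge where a_ij = a_ji = -1; a double or triple edge where a_ij * a_ji = 2 or 3), the diagram is a chain of 4 nodes with a double edge between the middle two (F_4). One simple-root ordering that puts it in standard form is (alpha_4, alpha_2, alpha_1, alpha_3). So the algebra is type F_4.

F4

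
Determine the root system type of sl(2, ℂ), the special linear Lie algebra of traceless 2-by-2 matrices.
A_1 (sl(2))

This is sl(2), which has dimension 2^2 - 1 = 3 and rank 2 - 1 = 1 (a Cartan subalgebra is the diagonal traceless matrices). In the classification of classical Lie algebras, the special linear algebra sl(n+1) has type A_n; here n = 1, so the Dynkin diagram is a chain of 1 nodes with single edges (A_1). Hence the type is A_1.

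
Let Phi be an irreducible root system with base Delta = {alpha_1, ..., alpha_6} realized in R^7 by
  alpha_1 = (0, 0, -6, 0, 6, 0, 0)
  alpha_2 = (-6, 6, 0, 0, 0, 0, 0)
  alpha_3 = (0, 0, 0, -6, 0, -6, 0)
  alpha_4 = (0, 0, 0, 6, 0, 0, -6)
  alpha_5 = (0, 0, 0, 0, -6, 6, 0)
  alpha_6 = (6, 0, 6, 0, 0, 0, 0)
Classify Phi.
Compute the Cartan integers a_ij = 2(alpha_i, alpha_j)/(alpha_j, alpha_j); the resulting 6x6 Cartan matrix is
[[2, 0, 0, 0, -1, -1], [0, 2, 0, 0, 0, -1], [0, 0, 2, -1, -1, 0], [0, 0, -1, 2, 0, 0], [-1, 0, -1, 0, 2, 0], [-1, -1, 0, 0, 0, 2]].
All simple roots have the same length, so the diagram is simply laced. The associated Dynkin diagram is a chain of 6 nodes with single edges (A_6), so the type is A_6 (the algebra sl(7)).

A6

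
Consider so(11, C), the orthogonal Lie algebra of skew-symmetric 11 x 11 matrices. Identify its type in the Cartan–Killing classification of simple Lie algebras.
type B_5

This is so(11) with 11 odd, which has dimension 11(11-1)/2 = 55 and rank (11-1)/2 = 5. In the classification of classical Lie algebras, the orthogonal algebra so(2n+1) in an odd number of variables has type B_n; here n = 5, so the Dynkin diagram is a chain of 5 nodes with a double edge at one end; the terminal node there is the unique short simple root (B_5). Hence the type is B_5.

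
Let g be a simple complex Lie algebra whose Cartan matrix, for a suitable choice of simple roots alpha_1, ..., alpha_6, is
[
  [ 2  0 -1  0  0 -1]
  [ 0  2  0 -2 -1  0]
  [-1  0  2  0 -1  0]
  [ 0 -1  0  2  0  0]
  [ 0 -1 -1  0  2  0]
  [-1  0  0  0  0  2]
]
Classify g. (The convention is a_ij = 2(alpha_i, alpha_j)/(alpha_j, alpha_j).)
B_6 (so(13))

The matrix has rank 6 with 2's on the diagonal. Reading the off-diagonal entries as Dynkin edges (a single edge where a_ij = a_ji = -1; a double or triple edge where a_ij * a_ji = 2 or 3), the diagram is a chain of 6 nodes with a double edge at one end; the terminal node there is the unique short simple root (B_6). One simple-root ordering that puts it in standard form is (alpha_6, alpha_1, alpha_3, alpha_5, alpha_2, alpha_4). So the algebra is type B_6, i.e. so(13).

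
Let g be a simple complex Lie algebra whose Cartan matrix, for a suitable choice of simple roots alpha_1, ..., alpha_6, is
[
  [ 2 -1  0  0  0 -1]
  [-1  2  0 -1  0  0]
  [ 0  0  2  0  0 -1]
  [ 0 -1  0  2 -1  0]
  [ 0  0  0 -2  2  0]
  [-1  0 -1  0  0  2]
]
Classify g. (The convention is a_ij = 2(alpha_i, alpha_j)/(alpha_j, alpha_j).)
C6

The matrix has rank 6 with 2's on the diagonal. Reading the off-diagonal entries as Dynkin edges (a single edge where a_ij = a_ji = -1; a double or triple edge where a_ij * a_ji = 2 or 3), the diagram is a chain of 6 nodes with a double edge at one end; the terminal node there is the unique long simple root (C_6). One simple-root ordering that puts it in standard form is (alpha_3, alpha_6, alpha_1, alpha_2, alpha_4, alpha_5). So the algebra is type C_6, i.e. sp(12).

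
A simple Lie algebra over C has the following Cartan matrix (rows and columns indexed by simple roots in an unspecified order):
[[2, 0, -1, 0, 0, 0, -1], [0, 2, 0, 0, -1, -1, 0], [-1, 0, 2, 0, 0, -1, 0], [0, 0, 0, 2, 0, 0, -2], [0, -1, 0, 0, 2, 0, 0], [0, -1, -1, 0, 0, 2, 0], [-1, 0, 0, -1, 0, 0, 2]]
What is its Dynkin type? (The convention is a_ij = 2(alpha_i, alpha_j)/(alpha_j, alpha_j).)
C7

The matrix has rank 7 with 2's on the diagonal. Reading the off-diagonal entries as Dynkin edges (a single edge where a_ij = a_ji = -1; a double or triple edge where a_ij * a_ji = 2 or 3), the diagram is a chain of 7 nodes with a double edge at one end; the terminal node there is the unique long simple root (C_7). One simple-root ordering that puts it in standard form is (alpha_5, alpha_2, alpha_6, alpha_3, alpha_1, alpha_7, alpha_4). So the algebra is type C_7, i.e. sp(14).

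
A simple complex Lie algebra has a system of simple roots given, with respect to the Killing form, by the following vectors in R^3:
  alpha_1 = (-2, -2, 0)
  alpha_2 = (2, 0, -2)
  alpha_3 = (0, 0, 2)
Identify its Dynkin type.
Compute the Cartan integers a_ij = 2(alpha_i, alpha_j)/(alpha_j, alpha_j); the resulting 3x3 Cartan matrix is
[[2, -1, 0], [-1, 2, -2], [0, -1, 2]].
The roots have two lengths (squared-length ratio 2:1); the short ones are alpha_{3}. The associated Dynkin diagram is a chain of 3 nodes with a double edge at one end; the terminal node there is the unique short simple root (B_3), so the type is B_3 (the algebra so(7)).

B_3 (so(7))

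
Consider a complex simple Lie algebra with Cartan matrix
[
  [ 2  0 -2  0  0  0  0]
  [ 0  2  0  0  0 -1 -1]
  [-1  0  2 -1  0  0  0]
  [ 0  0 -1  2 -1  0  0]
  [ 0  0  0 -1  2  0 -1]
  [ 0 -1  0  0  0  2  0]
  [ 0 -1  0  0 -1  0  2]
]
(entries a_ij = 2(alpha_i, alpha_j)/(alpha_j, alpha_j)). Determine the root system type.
C7

The matrix has rank 7 with 2's on the diagonal. Reading the off-diagonal entries as Dynkin edges (a single edge where a_ij = a_ji = -1; a double or triple edge where a_ij * a_ji = 2 or 3), the diagram is a chain of 7 nodes with a double edge at one end; the terminal node there is the unique long simple root (C_7). One simple-root ordering that puts it in standard form is (alpha_6, alpha_2, alpha_7, alpha_5, alpha_4, alpha_3, alpha_1). So the algebra is type C_7, i.e. sp(14).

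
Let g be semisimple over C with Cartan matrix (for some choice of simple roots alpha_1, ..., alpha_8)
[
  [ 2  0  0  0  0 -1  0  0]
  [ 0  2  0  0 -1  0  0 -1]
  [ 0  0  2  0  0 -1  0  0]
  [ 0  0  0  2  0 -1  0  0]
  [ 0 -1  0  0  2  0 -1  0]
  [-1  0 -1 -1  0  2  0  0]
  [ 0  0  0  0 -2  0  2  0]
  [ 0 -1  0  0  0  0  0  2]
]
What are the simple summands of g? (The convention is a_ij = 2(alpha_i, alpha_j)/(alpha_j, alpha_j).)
C_4 + D_4

The diagram associated to this matrix has two connected components: the simple roots {alpha_2, alpha_5, alpha_7, alpha_8} form a chain of 4 nodes with a double edge at one end; the terminal node there is the unique long simple root (C_4), and {alpha_1, alpha_3, alpha_4, alpha_6} form a chain of 2 nodes with a fork of two nodes at one end (D_4). A semisimple Lie algebra decomposes uniquely as the direct sum of simple ideals, one per connected component of its Dynkin diagram, so g ≅ C_4 ⊕ D_4 (dimension 36 + 28 = 64).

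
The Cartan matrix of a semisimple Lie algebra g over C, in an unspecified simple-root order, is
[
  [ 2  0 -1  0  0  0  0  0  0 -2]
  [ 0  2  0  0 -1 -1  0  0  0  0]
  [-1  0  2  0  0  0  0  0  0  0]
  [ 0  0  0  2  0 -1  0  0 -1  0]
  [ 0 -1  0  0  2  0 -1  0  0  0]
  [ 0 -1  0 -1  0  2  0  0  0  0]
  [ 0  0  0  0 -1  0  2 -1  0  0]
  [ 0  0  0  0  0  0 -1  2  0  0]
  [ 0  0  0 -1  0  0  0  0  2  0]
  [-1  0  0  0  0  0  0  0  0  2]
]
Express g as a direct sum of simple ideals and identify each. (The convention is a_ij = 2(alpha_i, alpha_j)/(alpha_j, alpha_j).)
The diagram associated to this matrix has two connected components: the simple roots {alpha_2, alpha_4, alpha_5, alpha_6, alpha_7, alpha_8, alpha_9} form a chain of 7 nodes with single edges (A_7), and {alpha_1, alpha_3, alpha_10} form a chain of 3 nodes with a double edge at one end; the terminal node there is the unique short simple root (B_3). A semisimple Lie algebra decomposes uniquely as the direct sum of simple ideals, one per connected component of its Dynkin diagram, so g ≅ A_7 ⊕ B_3 (dimension 63 + 21 = 84).

A_7 + B_3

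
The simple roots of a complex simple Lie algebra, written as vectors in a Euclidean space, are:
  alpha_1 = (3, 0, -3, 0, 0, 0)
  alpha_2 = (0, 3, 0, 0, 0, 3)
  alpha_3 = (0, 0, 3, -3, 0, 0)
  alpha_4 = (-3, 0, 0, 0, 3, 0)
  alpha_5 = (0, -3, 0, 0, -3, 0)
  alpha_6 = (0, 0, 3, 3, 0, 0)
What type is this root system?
Compute the Cartan integers a_ij = 2(alpha_i, alpha_j)/(alpha_j, alpha_j); the resulting 6x6 Cartan matrix is
[[2, 0, -1, -1, 0, -1], [0, 2, 0, 0, -1, 0], [-1, 0, 2, 0, 0, 0], [-1, 0, 0, 2, -1, 0], [0, -1, 0, -1, 2, 0], [-1, 0, 0, 0, 0, 2]].
All simple roots have the same length, so the diagram is simply laced. The associated Dynkin diagram is a chain of 4 nodes with a fork of two nodes at one end (D_6), so the type is D_6 (the algebra so(12)).

D_6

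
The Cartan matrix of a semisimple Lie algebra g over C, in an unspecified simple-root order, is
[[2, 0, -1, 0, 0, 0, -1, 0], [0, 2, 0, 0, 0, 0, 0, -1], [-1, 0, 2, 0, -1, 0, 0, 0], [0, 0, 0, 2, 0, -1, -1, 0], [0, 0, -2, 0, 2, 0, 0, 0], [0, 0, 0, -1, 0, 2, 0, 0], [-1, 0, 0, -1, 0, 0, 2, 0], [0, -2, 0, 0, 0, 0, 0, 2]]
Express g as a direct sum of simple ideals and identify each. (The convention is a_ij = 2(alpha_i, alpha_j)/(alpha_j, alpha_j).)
B2 ⊕ C6

The diagram associated to this matrix has two connected components: the simple roots {alpha_2, alpha_8} form a chain of 2 nodes with a double edge at one end; the terminal node there is the unique short simple root (B_2), and {alpha_1, alpha_3, alpha_4, alpha_5, alpha_6, alpha_7} form a chain of 6 nodes with a double edge at one end; the terminal node there is the unique long simple root (C_6). A semisimple Lie algebra decomposes uniquely as the direct sum of simple ideals, one per connected component of its Dynkin diagram, so g ≅ B_2 ⊕ C_6 (dimension 10 + 78 = 88).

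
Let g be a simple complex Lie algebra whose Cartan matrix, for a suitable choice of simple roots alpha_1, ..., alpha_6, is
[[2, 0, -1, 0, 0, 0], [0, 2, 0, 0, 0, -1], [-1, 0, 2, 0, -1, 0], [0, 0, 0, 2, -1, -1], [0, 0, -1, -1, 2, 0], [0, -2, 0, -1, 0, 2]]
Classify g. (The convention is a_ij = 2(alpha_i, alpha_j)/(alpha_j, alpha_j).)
B6

The matrix has rank 6 with 2's on the diagonal. Reading the off-diagonal entries as Dynkin edges (a single edge where a_ij = a_ji = -1; a double or triple edge where a_ij * a_ji = 2 or 3), the diagram is a chain of 6 nodes with a double edge at one end; the terminal node there is the unique short simple root (B_6). One simple-root ordering that puts it in standard form is (alpha_1, alpha_3, alpha_5, alpha_4, alpha_6, alpha_2). So the algebra is type B_6, i.e. so(13).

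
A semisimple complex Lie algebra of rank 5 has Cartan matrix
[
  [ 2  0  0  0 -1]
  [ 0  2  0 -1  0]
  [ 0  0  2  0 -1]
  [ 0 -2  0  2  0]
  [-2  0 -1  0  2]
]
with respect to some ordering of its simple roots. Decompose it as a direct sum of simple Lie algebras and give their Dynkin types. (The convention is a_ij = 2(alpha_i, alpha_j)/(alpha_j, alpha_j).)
The diagram associated to this matrix has two connected components: the simple roots {alpha_2, alpha_4} form a chain of 2 nodes with a double edge at one end; the terminal node there is the unique short simple root (B_2), and {alpha_1, alpha_3, alpha_5} form a chain of 3 nodes with a double edge at one end; the terminal node there is the unique short simple root (B_3). A semisimple Lie algebra decomposes uniquely as the direct sum of simple ideals, one per connected component of its Dynkin diagram, so g ≅ B_2 ⊕ B_3 (dimension 10 + 21 = 31).

B_2 (so(5)) + B_3 (so(7))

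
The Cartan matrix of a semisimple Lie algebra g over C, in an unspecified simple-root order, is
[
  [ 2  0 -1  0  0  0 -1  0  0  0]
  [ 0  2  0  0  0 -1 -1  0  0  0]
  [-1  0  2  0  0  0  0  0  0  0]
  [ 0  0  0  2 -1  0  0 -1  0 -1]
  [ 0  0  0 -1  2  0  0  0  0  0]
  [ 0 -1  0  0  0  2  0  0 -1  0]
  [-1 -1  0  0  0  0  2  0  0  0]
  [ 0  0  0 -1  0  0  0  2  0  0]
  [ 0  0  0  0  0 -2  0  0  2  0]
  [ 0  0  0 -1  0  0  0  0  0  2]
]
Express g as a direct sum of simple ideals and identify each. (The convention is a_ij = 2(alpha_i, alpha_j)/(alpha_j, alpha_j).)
C_6 ⊕ D_4

The diagram associated to this matrix has two connected components: the simple roots {alpha_1, alpha_2, alpha_3, alpha_6, alpha_7, alpha_9} form a chain of 6 nodes with a double edge at one end; the terminal node there is the unique long simple root (C_6), and {alpha_4, alpha_5, alpha_8, alpha_10} form a chain of 2 nodes with a fork of two nodes at one end (D_4). A semisimple Lie algebra decomposes uniquely as the direct sum of simple ideals, one per connected component of its Dynkin diagram, so g ≅ C_6 ⊕ D_4 (dimension 78 + 28 = 106).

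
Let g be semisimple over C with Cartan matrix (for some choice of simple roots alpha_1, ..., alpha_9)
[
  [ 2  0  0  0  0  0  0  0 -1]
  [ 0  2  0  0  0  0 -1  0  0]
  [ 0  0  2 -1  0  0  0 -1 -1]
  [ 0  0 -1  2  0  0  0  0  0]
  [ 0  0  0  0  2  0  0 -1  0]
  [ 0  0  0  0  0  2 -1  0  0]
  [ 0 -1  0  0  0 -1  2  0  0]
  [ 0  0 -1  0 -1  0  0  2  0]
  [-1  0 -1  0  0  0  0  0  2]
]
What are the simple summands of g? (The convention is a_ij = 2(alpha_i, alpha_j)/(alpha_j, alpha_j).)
The diagram associated to this matrix has two connected components: the simple roots {alpha_2, alpha_6, alpha_7} form a chain of 3 nodes with single edges (A_3), and {alpha_1, alpha_3, alpha_4, alpha_5, alpha_8, alpha_9} form a chain of 5 nodes with one extra node attached to the third node from one end (E_6). A semisimple Lie algebra decomposes uniquely as the direct sum of simple ideals, one per connected component of its Dynkin diagram, so g ≅ A_3 ⊕ E_6 (dimension 15 + 78 = 93).

type A_3 + type E_6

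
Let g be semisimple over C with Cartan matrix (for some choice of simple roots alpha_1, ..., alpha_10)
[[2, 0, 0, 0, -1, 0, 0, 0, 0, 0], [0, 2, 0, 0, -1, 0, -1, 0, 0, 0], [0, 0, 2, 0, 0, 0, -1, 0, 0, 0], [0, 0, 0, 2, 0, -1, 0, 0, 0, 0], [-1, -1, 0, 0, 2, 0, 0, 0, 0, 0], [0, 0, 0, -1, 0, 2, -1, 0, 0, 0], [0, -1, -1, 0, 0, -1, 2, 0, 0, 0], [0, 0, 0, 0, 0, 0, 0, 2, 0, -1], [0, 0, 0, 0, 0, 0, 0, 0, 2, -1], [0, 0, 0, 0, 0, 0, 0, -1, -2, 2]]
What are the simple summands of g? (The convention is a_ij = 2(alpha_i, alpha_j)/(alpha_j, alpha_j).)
The diagram associated to this matrix has two connected components: the simple roots {alpha_8, alpha_9, alpha_10} form a chain of 3 nodes with a double edge at one end; the terminal node there is the unique short simple root (B_3), and {alpha_1, alpha_2, alpha_3, alpha_4, alpha_5, alpha_6, alpha_7} form a chain of 6 nodes with one extra node attached to the third node from one end (E_7). A semisimple Lie algebra decomposes uniquely as the direct sum of simple ideals, one per connected component of its Dynkin diagram, so g ≅ B_3 ⊕ E_7 (dimension 21 + 133 = 154).

B_3 ⊕ E_7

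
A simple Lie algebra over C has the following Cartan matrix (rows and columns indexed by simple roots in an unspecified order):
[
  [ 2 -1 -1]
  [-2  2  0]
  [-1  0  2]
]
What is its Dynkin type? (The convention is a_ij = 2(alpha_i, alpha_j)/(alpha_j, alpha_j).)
type C_3

The matrix has rank 3 with 2's on the diagonal. Reading the off-diagonal entries as Dynkin edges (a single edge where a_ij = a_ji = -1; a double or triple edge where a_ij * a_ji = 2 or 3), the diagram is a chain of 3 nodes with a double edge at one end; the terminal node there is the unique long simple root (C_3). One simple-root ordering that puts it in standard form is (alpha_3, alpha_1, alpha_2). So the algebra is type C_3, i.e. sp(6).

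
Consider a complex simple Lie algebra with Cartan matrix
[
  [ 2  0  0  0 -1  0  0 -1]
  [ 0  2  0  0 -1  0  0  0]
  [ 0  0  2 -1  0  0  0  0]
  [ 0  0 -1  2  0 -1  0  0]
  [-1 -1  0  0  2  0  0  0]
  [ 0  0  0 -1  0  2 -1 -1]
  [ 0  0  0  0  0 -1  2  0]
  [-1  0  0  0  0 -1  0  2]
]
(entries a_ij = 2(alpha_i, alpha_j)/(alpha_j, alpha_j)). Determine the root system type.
The matrix has rank 8 with 2's on the diagonal. Reading the off-diagonal entries as Dynkin edges (a single edge where a_ij = a_ji = -1; a double or triple edge where a_ij * a_ji = 2 or 3), the diagram is a chain of 7 nodes with one extra node attached to the third node from one end (E_8). One simple-root ordering that puts it in standard form is (alpha_3, alpha_7, alpha_4, alpha_6, alpha_8, alpha_1, alpha_5, alpha_2). So the algebra is type E_8.

E8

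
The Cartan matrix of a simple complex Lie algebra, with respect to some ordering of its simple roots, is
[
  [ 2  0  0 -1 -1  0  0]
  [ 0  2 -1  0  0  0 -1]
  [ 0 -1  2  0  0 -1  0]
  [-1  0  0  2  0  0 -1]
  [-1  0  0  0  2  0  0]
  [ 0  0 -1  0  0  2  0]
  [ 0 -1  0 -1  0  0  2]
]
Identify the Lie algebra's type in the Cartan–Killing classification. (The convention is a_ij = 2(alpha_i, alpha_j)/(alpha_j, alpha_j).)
The matrix has rank 7 with 2's on the diagonal. Reading the off-diagonal entries as Dynkin edges (a single edge where a_ij = a_ji = -1; a double or triple edge where a_ij * a_ji = 2 or 3), the diagram is a chain of 7 nodes with single edges (A_7). One simple-root ordering that puts it in standard form is (alpha_5, alpha_1, alpha_4, alpha_7, alpha_2, alpha_3, alpha_6). So the algebra is type A_7, i.e. sl(8).

A_7 (sl(8))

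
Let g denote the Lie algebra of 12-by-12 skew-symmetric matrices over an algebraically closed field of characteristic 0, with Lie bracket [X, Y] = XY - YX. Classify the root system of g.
This is so(12) with 12 even, which has dimension 12(12-1)/2 = 66 and rank 12/2 = 6. In the classification of classical Lie algebras, the orthogonal algebra so(2n) in an even number of variables has type D_n; here n = 6, so the Dynkin diagram is a chain of 4 nodes with a fork of two nodes at one end (D_6). Hence the type is D_6.

D6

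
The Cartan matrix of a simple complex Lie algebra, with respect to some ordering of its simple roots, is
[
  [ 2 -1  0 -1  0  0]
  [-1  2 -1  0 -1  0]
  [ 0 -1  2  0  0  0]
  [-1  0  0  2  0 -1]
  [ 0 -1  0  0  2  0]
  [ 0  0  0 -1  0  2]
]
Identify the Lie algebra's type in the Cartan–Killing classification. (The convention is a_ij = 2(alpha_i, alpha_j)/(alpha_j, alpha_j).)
D_6 (so(12))

The matrix has rank 6 with 2's on the diagonal. Reading the off-diagonal entries as Dynkin edges (a single edge where a_ij = a_ji = -1; a double or triple edge where a_ij * a_ji = 2 or 3), the diagram is a chain of 4 nodes with a fork of two nodes at one end (D_6). One simple-root ordering that puts it in standard form is (alpha_6, alpha_4, alpha_1, alpha_2, alpha_5, alpha_3). So the algebra is type D_6, i.e. so(12).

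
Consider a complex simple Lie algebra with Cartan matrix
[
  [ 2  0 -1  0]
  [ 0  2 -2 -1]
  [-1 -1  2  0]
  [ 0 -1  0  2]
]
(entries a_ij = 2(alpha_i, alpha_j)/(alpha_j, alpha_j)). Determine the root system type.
The matrix has rank 4 with 2's on the diagonal. Reading the off-diagonal entries as Dynkin edges (a single edge where a_ij = a_ji = -1; a double or triple edge where a_ij * a_ji = 2 or 3), the diagram is a chain of 4 nodes with a double edge between the middle two (F_4). One simple-root ordering that puts it in standard form is (alpha_4, alpha_2, alpha_3, alpha_1). So the algebra is type F_4.

F4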